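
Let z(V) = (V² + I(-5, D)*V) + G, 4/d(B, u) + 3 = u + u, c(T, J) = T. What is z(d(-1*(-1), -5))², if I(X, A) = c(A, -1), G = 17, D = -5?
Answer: 9916201/28561 ≈ 347.19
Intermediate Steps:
I(X, A) = A
d(B, u) = 4/(-3 + 2*u) (d(B, u) = 4/(-3 + (u + u)) = 4/(-3 + 2*u))
z(V) = 17 + V² - 5*V (z(V) = (V² - 5*V) + 17 = 17 + V² - 5*V)
z(d(-1*(-1), -5))² = (17 + (4/(-3 + 2*(-5)))² - 20/(-3 + 2*(-5)))² = (17 + (4/(-3 - 10))² - 20/(-3 - 10))² = (17 + (4/(-13))² - 20/(-13))² = (17 + (4*(-1/13))² - 20*(-1)/13)² = (17 + (-4/13)² - 5*(-4/13))² = (17 + 16/169 + 20/13)² = (3149/169)² = 9916201/28561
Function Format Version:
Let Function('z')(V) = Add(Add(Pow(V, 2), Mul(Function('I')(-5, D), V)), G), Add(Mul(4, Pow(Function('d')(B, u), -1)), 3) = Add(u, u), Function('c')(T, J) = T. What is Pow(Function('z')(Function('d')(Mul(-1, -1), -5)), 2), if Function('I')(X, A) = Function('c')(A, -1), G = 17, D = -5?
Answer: Rational(9916201, 28561) ≈ 347.19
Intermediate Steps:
Function('I')(X, A) = A
Function('d')(B, u) = Mul(4, Pow(Add(-3, Mul(2, u)), -1)) (Function('d')(B, u) = Mul(4, Pow(Add(-3, Add(u, u)), -1)) = Mul(4, Pow(Add(-3, Mul(2, u)), -1)))
Function('z')(V) = Add(17, Pow(V, 2), Mul(-5, V)) (Function('z')(V) = Add(Add(Pow(V, 2), Mul(-5, V)), 17) = Add(17, Pow(V, 2), Mul(-5, V)))
Pow(Function('z')(Function('d')(Mul(-1, -1), -5)), 2) = Pow(Add(17, Pow(Mul(4, Pow(Add(-3, Mul(2, -5)), -1)), 2), Mul(-5, Mul(4, Pow(Add(-3, Mul(2, -5)), -1)))), 2) = Pow(Add(17, Pow(Mul(4, Pow(Add(-3, -10), -1)), 2), Mul(-5, Mul(4, Pow(Add(-3, -10), -1)))), 2) = Pow(Add(17, Pow(Mul(4, Pow(-13, -1)), 2), Mul(-5, Mul(4, Pow(-13, -1)))), 2) = Pow(Add(17, Pow(Mul(4, Rational(-1, 13)), 2), Mul(-5, Mul(4, Rational(-1, 13)))), 2) = Pow(Add(17, Pow(Rational(-4, 13), 2), Mul(-5, Rational(-4, 13))), 2) = Pow(Add(17, Rational(16, 169), Rational(20, 13)), 2) = Pow(Rational(3149, 169), 2) = Rational(9916201, 28561)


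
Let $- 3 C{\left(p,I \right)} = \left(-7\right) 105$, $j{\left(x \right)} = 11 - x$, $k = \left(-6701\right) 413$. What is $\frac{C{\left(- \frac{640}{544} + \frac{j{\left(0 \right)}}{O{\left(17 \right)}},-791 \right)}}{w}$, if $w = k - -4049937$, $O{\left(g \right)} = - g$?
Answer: $\frac{245}{1282424} \approx 0.00019104$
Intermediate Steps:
$k = -2767513$
$w = 1282424$ ($w = -2767513 - -4049937 = -2767513 + 4049937 = 1282424$)
$C{\left(p,I \right)} = 245$ ($C{\left(p,I \right)} = - \frac{\left(-7\right) 105}{3} = \left(- \frac{1}{3}\right) \left(-735\right) = 245$)
$\frac{C{\left(- \frac{640}{544} + \frac{j{\left(0 \right)}}{O{\left(17 \right)}},-791 \right)}}{w} = \frac{245}{1282424}$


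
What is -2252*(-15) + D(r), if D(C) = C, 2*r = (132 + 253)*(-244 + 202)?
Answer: 25695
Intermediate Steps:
r = -8085 (r = ((132 + 253)*(-244 + 202))/2 = (385*(-42))/2 = (½)*(-16170) = -8085)
-2252*(-15) + D(r) = -2252*(-15) - 8085 = 33780 - 8085 = 25695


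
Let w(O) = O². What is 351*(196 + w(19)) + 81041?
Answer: 276548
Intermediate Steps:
351*(196 + w(19)) + 81041 = 351*(196 + 19²) + 81041 = 351*(196 + 361) + 81041 = 351*557 + 81041 = 195507 + 81041 = 276548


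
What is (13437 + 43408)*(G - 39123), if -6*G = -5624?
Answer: -6511992665/3 ≈ -2.1707e+9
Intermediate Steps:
G = 2812/3 (G = -⅙*(-5624) = 2812/3 ≈ 937.33)
(13437 + 43408)*(G - 39123) = (13437 + 43408)*(2812/3 - 39123) = 56845*(-114557/3) = -6511992665/3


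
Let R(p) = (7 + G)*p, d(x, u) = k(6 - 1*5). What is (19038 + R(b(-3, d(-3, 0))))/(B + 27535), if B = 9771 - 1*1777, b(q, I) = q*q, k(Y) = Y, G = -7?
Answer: 6346/11843 ≈ 0.53584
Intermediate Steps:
d(x, u) = 1 (d(x, u) = 6 - 1*5 = 6 - 5 = 1)
b(q, I) = q**2
R(p) = 0 (R(p) = (7 - 7)*p = 0*p = 0)
B = 7994 (B = 9771 - 1777 = 7994)
(19038 + R(b(-3, d(-3, 0))))/(B + 27535) = (19038 + 0)/(7994 + 27535) = 19038/35529 = 19038*(1/35529) = 6346/11843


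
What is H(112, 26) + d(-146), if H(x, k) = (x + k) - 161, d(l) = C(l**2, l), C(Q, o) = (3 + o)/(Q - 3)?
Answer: -490342/21313 ≈ -23.007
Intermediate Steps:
C(Q, o) = (3 + o)/(-3 + Q)
d(l) = (3 + l)/(-3 + l**2)
H(x, k) = -161 + k + x (H(x, k) = (k + x) - 161 = -161 + k + x)
H(112, 26) + d(-146) = (-161 + 26 + 112) + (3 - 146)/(-3 + (-146)**2) = -23 - 143/(-3 + 21316) = -23 - 143/21313 = -490342/21313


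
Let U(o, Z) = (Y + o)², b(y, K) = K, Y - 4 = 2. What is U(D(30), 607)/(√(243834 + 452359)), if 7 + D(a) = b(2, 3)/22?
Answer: 361*√696193/336957412 ≈ 0.00089392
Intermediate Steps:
Y = 6 (Y = 4 + 2 = 6)
D(a) = -151/22 (D(a) = -7 + 3/22 = -151/22)
U(o, Z) = (6 + o)²
U(D(30), 607)/(√(243834 + 452359)) = (6 - 151/22)²/(√(243834 + 452359)) = (-19/22)²/(√696193) = 361*(√696193/696193)/484 = 361*√696193/336957412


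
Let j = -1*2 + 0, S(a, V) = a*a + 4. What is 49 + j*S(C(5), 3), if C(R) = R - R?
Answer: 41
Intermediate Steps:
C(R) = 0
S(a, V) = 4 + a² (S(a, V) = a² + 4 = 4 + a²)
j = -2 (j = -2 + 0 = -2)
49 + j*S(C(5), 3) = 49 - 2*(4 + 0²) = 49 - 2*(4 + 0) = 49 - 2*4 = 49 - 8 = 41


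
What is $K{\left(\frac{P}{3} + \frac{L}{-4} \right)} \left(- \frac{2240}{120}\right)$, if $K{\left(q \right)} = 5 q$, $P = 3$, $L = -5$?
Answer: $-210$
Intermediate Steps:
$K{\left(\frac{P}{3} + \frac{L}{-4} \right)} \left(- \frac{2240}{120}\right) = 5 \left(\frac{3}{3} - \frac{5}{-4}\right) \left(- \frac{2240}{120}\right) = 5 \left(3 \cdot \frac{1}{3} - - \frac{5}{4}\right) \left(\left(-2240\right) \frac{1}{120}\right) = 5 \left(1 + \frac{5}{4}\right) \left(- \frac{56}{3}\right) = 5 \cdot \frac{9}{4} \left(- \frac{56}{3}\right) = \frac{45}{4} \left(- \frac{56}{3}\right) = -210$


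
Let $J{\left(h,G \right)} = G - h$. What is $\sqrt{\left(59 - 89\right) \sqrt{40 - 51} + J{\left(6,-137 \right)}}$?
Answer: $\sqrt{-143 - 30 i \sqrt{11}} \approx 3.9503 - 12.594 i$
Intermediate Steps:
$\sqrt{\left(59 - 89\right) \sqrt{40 - 51} + J{\left(6,-137 \right)}} = \sqrt{\left(59 - 89\right) \sqrt{40 - 51} - 143} = \sqrt{- 30 \sqrt{-11} - 143} = \sqrt{- 30 i \sqrt{11} - 143} = \sqrt{-143 - 30 i \sqrt{11}}$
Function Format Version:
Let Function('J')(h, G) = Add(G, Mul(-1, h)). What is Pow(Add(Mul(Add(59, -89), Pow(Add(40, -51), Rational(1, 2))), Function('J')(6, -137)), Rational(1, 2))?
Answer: Pow(Add(-143, Mul(-30, I, Pow(11, Rational(1, 2)))), Rational(1, 2)) ≈ Add(3.9503, Mul(-12.594, I))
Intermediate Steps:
Pow(Add(Mul(Add(59, -89), Pow(Add(40, -51), Rational(1, 2))), Function('J')(6, -137)), Rational(1, 2)) = Pow(Add(Mul(Add(59, -89), Pow(Add(40, -51), Rational(1, 2))), Add(-137, Mul(-1, 6))), Rational(1, 2)) = Pow(Add(Mul(-30, Pow(-11, Rational(1, 2))), Add(-137, -6)), Rational(1, 2)) = Pow(Add(Mul(-30, Mul(I, Pow(11, Rational(1, 2)))), -143), Rational(1, 2)) = Pow(Add(Mul(-30, I, Pow(11, Rational(1, 2))), -143), Rational(1, 2)) = Pow(Add(-143, Mul(-30, I, Pow(11, Rational(1, 2)))), Rational(1, 2))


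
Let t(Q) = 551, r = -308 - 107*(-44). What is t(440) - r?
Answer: -3849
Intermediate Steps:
r = 4400 (r = -308 + 4708 = 4400)
t(440) - r = 551 - 1*4400 = 551 - 4400 = -3849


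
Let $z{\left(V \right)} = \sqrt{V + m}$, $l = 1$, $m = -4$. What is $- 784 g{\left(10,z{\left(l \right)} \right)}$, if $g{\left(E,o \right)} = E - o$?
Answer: $-7840 + 784 i \sqrt{3} \approx -7840.0 + 1357.9 i$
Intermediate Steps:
$z{\left(V \right)} = \sqrt{-4 + V}$ ($z{\left(V \right)} = \sqrt{V - 4} = \sqrt{-4 + V}$)
$- 784 g{\left(10,z{\left(l \right)} \right)} = - 784 \left(10 - \sqrt{-4 + 1}\right) = - 784 \left(10 - \sqrt{-3}\right) = - 784 \left(10 - i \sqrt{3}\right) = -7840 + 784 i \sqrt{3}$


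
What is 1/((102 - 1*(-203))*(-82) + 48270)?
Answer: 1/23260 ≈ 4.2992e-5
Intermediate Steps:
1/((102 - 1*(-203))*(-82) + 48270) = 1/((102 + 203)*(-82) + 48270) = 1/(305*(-82) + 48270) = 1/(-25010 + 48270) = 1/23260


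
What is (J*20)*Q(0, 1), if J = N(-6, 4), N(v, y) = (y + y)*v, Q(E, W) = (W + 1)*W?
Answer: -1920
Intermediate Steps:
Q(E, W) = W*(1 + W) (Q(E, W) = (1 + W)*W = W*(1 + W))
N(v, y) = 2*v*y (N(v, y) = (2*y)*v = 2*v*y)
J = -48 (J = 2*(-6)*4 = -48)
(J*20)*Q(0, 1) = (-48*20)*(1*(1 + 1)) = -960*2 = -1920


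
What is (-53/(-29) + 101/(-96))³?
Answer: 10063705679/21577826304 ≈ 0.46639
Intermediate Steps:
(-53/(-29) + 101/(-96))³ = (-53*(-1/29) + 101*(-1/96))³ = (53/29 - 101/96)³ = (2159/2784)³ = 10063705679/21577826304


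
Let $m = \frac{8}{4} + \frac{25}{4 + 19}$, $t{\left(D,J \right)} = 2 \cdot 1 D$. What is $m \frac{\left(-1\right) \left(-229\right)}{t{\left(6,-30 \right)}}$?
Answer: $\frac{16259}{276} \approx 58.909$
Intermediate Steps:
$t{\left(D,J \right)} = 2 D$
$m = \frac{71}{23}$ ($m = 8 \cdot \frac{1}{4} + \frac{25}{23} = 2 + 25 \cdot \frac{1}{23} = 2 + \frac{25}{23} = \frac{71}{23} \approx 3.087$)
$m \frac{\left(-1\right) \left(-229\right)}{t{\left(6,-30 \right)}} = \frac{71 \frac{\left(-1\right) \left(-229\right)}{2 \cdot 6}}{23} = \frac{71 \cdot \frac{229}{12}}{23} = \frac{71 \cdot 229 \cdot \frac{1}{12}}{23} = \frac{71}{23} \cdot \frac{229}{12} = \frac{16259}{276}$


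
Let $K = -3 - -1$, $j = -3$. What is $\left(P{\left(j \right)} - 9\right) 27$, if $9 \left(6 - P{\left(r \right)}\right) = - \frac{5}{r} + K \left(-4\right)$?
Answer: $-110$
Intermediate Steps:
$K = -2$ ($K = -3 + 1 = -2$)
$P{\left(r \right)} = \frac{46}{9} + \frac{5}{9 r}$ ($P{\left(r \right)} = 6 - \frac{- \frac{5}{r} - -8}{9} = 6 - \frac{- \frac{5}{r} + 8}{9} = 6 - \frac{8 - \frac{5}{r}}{9} = 6 - \left(\frac{8}{9} - \frac{5}{9 r}\right) = \frac{46}{9} + \frac{5}{9 r}$)
$\left(P{\left(j \right)} - 9\right) 27 = \left(\frac{5 + 46 \left(-3\right)}{9 \left(-3\right)} - 9\right) 27 = \left(\frac{1}{9} \left(- \frac{1}{3}\right) \left(5 - 138\right) - 9\right) 27 = \left(\frac{1}{9} \left(- \frac{1}{3}\right) \left(-133\right) - 9\right) 27 = \left(\frac{133}{27} - 9\right) 27 = \left(- \frac{110}{27}\right) 27 = -110$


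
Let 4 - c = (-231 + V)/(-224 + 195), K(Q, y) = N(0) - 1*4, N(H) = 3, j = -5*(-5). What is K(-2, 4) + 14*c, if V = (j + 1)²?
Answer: 7825/29 ≈ 269.83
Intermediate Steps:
j = 25
V = 676 (V = (25 + 1)² = 26² = 676)
K(Q, y) = -1 (K(Q, y) = 3 - 1*4 = 3 - 4 = -1)
c = 561/29 (c = 4 - (-231 + 676)/(-224 + 195) = 4 - 445/(-29) = 4 - 445*(-1)/29 = 4 - 1*(-445/29) = 4 + 445/29 = 561/29 ≈ 19.345)
K(-2, 4) + 14*c = -1 + 14*(561/29) = -1 + 7854/29 = 7825/29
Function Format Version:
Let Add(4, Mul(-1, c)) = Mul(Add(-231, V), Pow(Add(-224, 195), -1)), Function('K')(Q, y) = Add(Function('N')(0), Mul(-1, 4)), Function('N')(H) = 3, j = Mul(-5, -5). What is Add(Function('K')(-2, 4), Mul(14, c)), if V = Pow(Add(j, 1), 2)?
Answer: Rational(7825, 29) ≈ 269.83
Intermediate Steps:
j = 25
V = 676 (V = Pow(Add(25, 1), 2) = Pow(26, 2) = 676)
Function('K')(Q, y) = -1 (Function('K')(Q, y) = Add(3, Mul(-1, 4)) = Add(3, -4) = -1)
c = Rational(561, 29) (c = Add(4, Mul(-1, Mul(Add(-231, 676), Pow(Add(-224, 195), -1)))) = Add(4, Mul(-1, Mul(445, Pow(-29, -1)))) = Add(4, Mul(-1, Mul(445, Rational(-1, 29)))) = Add(4, Mul(-1, Rational(-445, 29))) = Add(4, Rational(445, 29)) = Rational(561, 29) ≈ 19.345)
Add(Function('K')(-2, 4), Mul(14, c)) = Add(-1, Mul(14, Rational(561, 29))) = Add(-1, Rational(7854, 29)) = Rational(7825, 29)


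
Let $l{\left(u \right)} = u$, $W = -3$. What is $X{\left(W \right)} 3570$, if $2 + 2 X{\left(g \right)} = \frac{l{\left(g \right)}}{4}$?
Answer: $- \frac{19635}{4} \approx -4908.8$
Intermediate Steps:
$X{\left(g \right)} = -1 + \frac{g}{8}$ ($X{\left(g \right)} = -1 + \frac{g \frac{1}{4}}{2} = -1 + \frac{\frac{1}{4} g}{2} = -1 + \frac{g}{8}$)
$X{\left(W \right)} 3570 = \left(-1 + \frac{1}{8} \left(-3\right)\right) 3570 = \left(-1 - \frac{3}{8}\right) 3570 = \left(- \frac{11}{8}\right) 3570 = - \frac{19635}{4}$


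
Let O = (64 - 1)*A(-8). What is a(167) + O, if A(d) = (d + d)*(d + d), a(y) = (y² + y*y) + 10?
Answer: 71916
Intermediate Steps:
a(y) = 10 + 2*y² (a(y) = (y² + y²) + 10 = 2*y² + 10 = 10 + 2*y²)
A(d) = 4*d² (A(d) = (2*d)*(2*d) = 4*d²)
O = 16128 (O = (64 - 1)*(4*(-8)²) = 63*(4*64) = 63*256 = 16128)
a(167) + O = (10 + 2*167²) + 16128 = (10 + 2*27889) + 16128 = (10 + 55778) + 16128 = 55788 + 16128 = 71916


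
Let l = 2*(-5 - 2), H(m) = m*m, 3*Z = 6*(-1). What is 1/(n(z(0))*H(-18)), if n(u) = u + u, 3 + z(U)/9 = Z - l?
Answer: 1/52488 ≈ 1.9052e-5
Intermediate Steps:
Z = -2 (Z = (6*(-1))/3 = (⅓)*(-6) = -2)
H(m) = m²
l = -14 (l = 2*(-7) = -14)
z(U) = 81 (z(U) = -27 + 9*(-2 - 1*(-14)) = -27 + 9*(-2 + 14) = -27 + 9*12 = -27 + 108 = 81)
n(u) = 2*u
1/(n(z(0))*H(-18)) = 1/(((2*81))*((-18)²)) = 1/(162*324) = (1/162)*(1/324) = 1/52488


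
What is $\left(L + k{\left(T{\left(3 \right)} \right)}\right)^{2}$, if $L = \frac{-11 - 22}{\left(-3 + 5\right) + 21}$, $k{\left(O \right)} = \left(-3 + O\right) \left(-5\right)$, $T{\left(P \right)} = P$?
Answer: $\frac{1089}{529} \approx 2.0586$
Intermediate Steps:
$k{\left(O \right)} = 15 - 5 O$
$L = - \frac{33}{23}$ ($L = - \frac{33}{2 + 21} = - \frac{33}{23} \approx -1.4348$)
$\left(L + k{\left(T{\left(3 \right)} \right)}\right)^{2} = \left(- \frac{33}{23} + \left(15 - 15\right)\right)^{2} = \left(- \frac{33}{23} + 0\right)^{2} = \left(- \frac{33}{23}\right)^{2} = \frac{1089}{529}$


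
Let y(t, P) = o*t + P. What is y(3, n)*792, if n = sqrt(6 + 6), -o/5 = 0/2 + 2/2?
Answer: -11880 + 1584*sqrt(3) ≈ -9136.4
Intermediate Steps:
o = -5 (o = -5*(0/2 + 2/2) = -5*(0*(1/2) + 2*(1/2)) = -5*(0 + 1) = -5*1 = -5)
n = 2*sqrt(3) (n = sqrt(12) = 2*sqrt(3) ≈ 3.4641)
y(t, P) = P - 5*t (y(t, P) = -5*t + P = P - 5*t)
y(3, n)*792 = (2*sqrt(3) - 5*3)*792 = (2*sqrt(3) - 15)*792 = (-15 + 2*sqrt(3))*792 = -11880 + 1584*sqrt(3)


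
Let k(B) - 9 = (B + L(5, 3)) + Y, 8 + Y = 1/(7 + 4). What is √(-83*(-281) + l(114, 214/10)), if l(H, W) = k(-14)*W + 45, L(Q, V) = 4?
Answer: √70111470/55 ≈ 152.24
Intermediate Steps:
Y = -87/11 (Y = -8 + 1/(7 + 4) = -8 + 1/11 = -87/11 ≈ -7.9091)
k(B) = 56/11 + B (k(B) = 9 + ((B + 4) - 87/11) = 9 + ((4 + B) - 87/11) = 9 + (-43/11 + B) = 56/11 + B)
l(H, W) = 45 - 98*W/11 (l(H, W) = (56/11 - 14)*W + 45 = -98*W/11 + 45 = 45 - 98*W/11)
√(-83*(-281) + l(114, 214/10)) = √(-83*(-281) + (45 - 20972/(11*10))) = √(23323 + (45 - 20972/(11*10))) = √(23323 + (45 - 98/11*107/5)) = √(23323 + (45 - 10486/55)) = √(23323 - 8011/55) = √(1274754/55) = √70111470/55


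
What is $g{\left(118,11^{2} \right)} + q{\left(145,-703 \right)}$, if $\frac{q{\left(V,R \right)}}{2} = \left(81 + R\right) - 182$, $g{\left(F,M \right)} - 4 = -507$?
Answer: $-2111$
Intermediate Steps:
$g{\left(F,M \right)} = -503$ ($g{\left(F,M \right)} = 4 - 507 = -503$)
$q{\left(V,R \right)} = -202 + 2 R$ ($q{\left(V,R \right)} = 2 \left(\left(81 + R\right) - 182\right) = 2 \left(-101 + R\right) = -202 + 2 R$)
$g{\left(118,11^{2} \right)} + q{\left(145,-703 \right)} = -503 + \left(-202 + 2 \left(-703\right)\right) = -503 - 1608 = -2111$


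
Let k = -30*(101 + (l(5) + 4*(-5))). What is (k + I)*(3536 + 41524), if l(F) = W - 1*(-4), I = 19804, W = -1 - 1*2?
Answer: 781520640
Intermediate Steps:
W = -3 (W = -1 - 2 = -3)
l(F) = 1 (l(F) = -3 - 1*(-4) = -3 + 4 = 1)
k = -2460 (k = -30*(101 + (1 + 4*(-5))) = -30*(101 + (1 - 20)) = -30*(101 - 19) = -30*82 = -2460)
(k + I)*(3536 + 41524) = (-2460 + 19804)*(3536 + 41524) = 17344*45060 = 781520640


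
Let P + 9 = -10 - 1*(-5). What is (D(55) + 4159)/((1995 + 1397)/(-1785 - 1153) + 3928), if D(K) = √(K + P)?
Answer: 6109571/5768536 + 1469*√41/5768536 ≈ 1.0608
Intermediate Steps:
P = -14 (P = -9 + (-10 - 1*(-5)) = -9 + (-10 + 5) = -9 - 5 = -14)
D(K) = √(-14 + K) (D(K) = √(K - 14) = √(-14 + K))
(D(55) + 4159)/((1995 + 1397)/(-1785 - 1153) + 3928) = (√(-14 + 55) + 4159)/((1995 + 1397)/(-1785 - 1153) + 3928) = (√41 + 4159)/(3392/(-2938) + 3928) = (4159 + √41)/(3392*(-1/2938) + 3928) = (4159 + √41)/(-1696/1469 + 3928) = (4159 + √41)/(5768536/1469) = (4159 + √41)*(1469/5768536) = 6109571/5768536 + 1469*√41/5768536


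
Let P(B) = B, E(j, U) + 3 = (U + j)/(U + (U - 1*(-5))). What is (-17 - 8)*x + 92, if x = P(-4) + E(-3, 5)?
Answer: 791/3 ≈ 263.67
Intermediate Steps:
E(j, U) = -3 + (U + j)/(5 + 2*U) (E(j, U) = -3 + (U + j)/(U + (U - 1*(-5))) = -3 + (U + j)/(U + (U + 5)) = -3 + (U + j)/(U + (5 + U)) = -3 + (U + j)/(5 + 2*U))
x = -103/15 (x = -4 + (-15 - 3 - 5*5)/(5 + 2*5) = -4 + (-15 - 3 - 25)/(5 + 10) = -4 - 43/15 = -103/15 ≈ -6.8667)
(-17 - 8)*x + 92 = (-17 - 8)*(-103/15) + 92 = -25*(-103/15) + 92 = 515/3 + 92 = 791/3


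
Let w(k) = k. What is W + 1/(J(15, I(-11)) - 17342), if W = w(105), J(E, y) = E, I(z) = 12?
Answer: 1819334/17327 ≈ 105.00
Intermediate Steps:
W = 105
W + 1/(J(15, I(-11)) - 17342) = 105 + 1/(15 - 17342) = 105 + 1/(-17327) = 105 - 1/17327 = 1819334/17327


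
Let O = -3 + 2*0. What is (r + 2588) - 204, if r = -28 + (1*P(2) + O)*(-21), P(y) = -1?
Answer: 2440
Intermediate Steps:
O = -3 (O = -3 + 0 = -3)
r = 56 (r = -28 + (1*(-1) - 3)*(-21) = -28 + (-1 - 3)*(-21) = -28 - 4*(-21) = -28 + 84 = 56)
(r + 2588) - 204 = (56 + 2588) - 204 = 2644 - 204 = 2440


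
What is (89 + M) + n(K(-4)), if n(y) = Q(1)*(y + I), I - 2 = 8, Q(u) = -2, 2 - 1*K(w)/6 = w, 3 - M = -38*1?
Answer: 38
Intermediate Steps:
M = 41 (M = 3 - (-38) = 3 - 1*(-38) = 3 + 38 = 41)
K(w) = 12 - 6*w
I = 10 (I = 2 + 8 = 10)
n(y) = -20 - 2*y (n(y) = -2*(y + 10) = -2*(10 + y) = -20 - 2*y)
(89 + M) + n(K(-4)) = (89 + 41) + (-20 - 2*(12 - 6*(-4))) = 130 + (-20 - 2*(12 + 24)) = 130 + (-20 - 2*36) = 130 + (-20 - 72) = 130 - 92 = 38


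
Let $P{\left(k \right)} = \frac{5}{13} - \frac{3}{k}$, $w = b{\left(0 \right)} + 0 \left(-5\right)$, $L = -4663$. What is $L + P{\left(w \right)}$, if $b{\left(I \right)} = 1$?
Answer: $- \frac{60653}{13} \approx -4665.6$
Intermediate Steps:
$w = 1$ ($w = 1 + 0 \left(-5\right) = 1 + 0 = 1$)
$P{\left(k \right)} = \frac{5}{13} - \frac{3}{k}$ ($P{\left(k \right)} = 5 \cdot \frac{1}{13} - \frac{3}{k} = \frac{5}{13} - \frac{3}{k}$)
$L + P{\left(w \right)} = -4663 + \left(\frac{5}{13} - \frac{3}{1}\right) = -4663 + \left(\frac{5}{13} - 3\right) = -4663 - \frac{34}{13} = - \frac{60653}{13}$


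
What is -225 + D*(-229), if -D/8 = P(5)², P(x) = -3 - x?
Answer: 117023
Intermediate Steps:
D = -512 (D = -8*(-3 - 1*5)² = -8*(-3 - 5)² = -8*(-8)² = -8*64 = -512)
-225 + D*(-229) = -225 - 512*(-229) = -225 + 117248 = 117023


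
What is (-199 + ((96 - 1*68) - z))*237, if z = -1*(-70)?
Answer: -57117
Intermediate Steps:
z = 70
(-199 + ((96 - 1*68) - z))*237 = (-199 + ((96 - 1*68) - 1*70))*237 = (-199 + ((96 - 68) - 70))*237 = (-199 + (28 - 70))*237 = (-199 - 42)*237 = -241*237 = -57117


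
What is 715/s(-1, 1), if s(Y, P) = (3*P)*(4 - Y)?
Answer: 143/3 ≈ 47.667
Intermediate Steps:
s(Y, P) = 3*P*(4 - Y)
715/s(-1, 1) = 715/((3*1*(4 - 1*(-1)))) = 715/((3*1*(4 + 1))) = 715/((3*1*5)) = 715/15 = 715*(1/15) = 143/3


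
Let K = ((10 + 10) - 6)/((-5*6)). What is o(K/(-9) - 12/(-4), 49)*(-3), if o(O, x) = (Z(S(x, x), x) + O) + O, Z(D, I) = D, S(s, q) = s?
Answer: -7439/45 ≈ -165.31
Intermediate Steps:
K = -7/15 (K = (20 - 6)/(-30) = 14*(-1/30) = -7/15 ≈ -0.46667)
o(O, x) = x + 2*O (o(O, x) = (x + O) + O = (O + x) + O = x + 2*O)
o(K/(-9) - 12/(-4), 49)*(-3) = (49 + 2*(-7/15/(-9) - 12/(-4)))*(-3) = (49 + 2*(-7/15*(-1/9) - 12*(-1/4)))*(-3) = (49 + 2*(7/135 + 3))*(-3) = (49 + 2*(412/135))*(-3) = (49 + 824/135)*(-3) = (7439/135)*(-3) = -7439/45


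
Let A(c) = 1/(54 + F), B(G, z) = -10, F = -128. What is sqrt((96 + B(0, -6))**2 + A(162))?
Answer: sqrt(40500422)/74 ≈ 86.000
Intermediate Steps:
A(c) = -1/74 (A(c) = 1/(54 - 128) = 1/(-74) = -1/74)
sqrt((96 + B(0, -6))**2 + A(162)) = sqrt((96 - 10)**2 - 1/74) = sqrt(86**2 - 1/74) = sqrt(7396 - 1/74) = sqrt(547303/74) = sqrt(40500422)/74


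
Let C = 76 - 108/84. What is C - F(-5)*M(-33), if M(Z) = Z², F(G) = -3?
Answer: 23392/7 ≈ 3341.7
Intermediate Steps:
C = 523/7 (C = 76 + (1/84)*(-108) = 76 - 9/7 = 523/7 ≈ 74.714)
C - F(-5)*M(-33) = 523/7 - (-3)*(-33)² = 523/7 - (-3)*1089 = 523/7 - 1*(-3267) = 523/7 + 3267 = 23392/7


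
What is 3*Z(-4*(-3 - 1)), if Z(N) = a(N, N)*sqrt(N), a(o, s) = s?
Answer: 192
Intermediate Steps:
Z(N) = N**(3/2) (Z(N) = N*sqrt(N) = N**(3/2))
3*Z(-4*(-3 - 1)) = 3*(-4*(-3 - 1))**(3/2) = 3*(-4*(-4))**(3/2) = 3*16**(3/2) = 3*64 = 192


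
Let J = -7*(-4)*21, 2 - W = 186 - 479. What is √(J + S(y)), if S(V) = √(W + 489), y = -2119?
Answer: 2*√154 ≈ 24.819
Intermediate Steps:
W = 295 (W = 2 - (186 - 479) = 2 - 1*(-293) = 2 + 293 = 295)
J = 588 (J = 28*21 = 588)
S(V) = 28 (S(V) = √(295 + 489) = √784 = 28)
√(J + S(y)) = √(588 + 28) = √616 = 2*√154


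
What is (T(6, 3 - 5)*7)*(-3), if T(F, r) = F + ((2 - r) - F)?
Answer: -84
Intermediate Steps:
T(F, r) = 2 - r (T(F, r) = F + (2 - F - r) = 2 - r)
(T(6, 3 - 5)*7)*(-3) = ((2 - (3 - 5))*7)*(-3) = ((2 - 1*(-2))*7)*(-3) = ((2 + 2)*7)*(-3) = (4*7)*(-3) = 28*(-3) = -84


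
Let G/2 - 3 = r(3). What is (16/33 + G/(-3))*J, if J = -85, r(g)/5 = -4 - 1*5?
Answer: -79900/33 ≈ -2421.2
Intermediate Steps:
r(g) = -45 (r(g) = 5*(-4 - 1*5) = 5*(-4 - 5) = 5*(-9) = -45)
G = -84 (G = 6 + 2*(-45) = 6 - 90 = -84)
(16/33 + G/(-3))*J = (16/33 - 84/(-3))*(-85) = (16*(1/33) - 84*(-1/3))*(-85) = (16/33 + 28)*(-85) = (940/33)*(-85) = -79900/33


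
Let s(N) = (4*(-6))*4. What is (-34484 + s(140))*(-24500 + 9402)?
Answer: 522088840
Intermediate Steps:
s(N) = -96 (s(N) = -24*4 = -96)
(-34484 + s(140))*(-24500 + 9402) = (-34484 - 96)*(-24500 + 9402) = -34580*(-15098) = 522088840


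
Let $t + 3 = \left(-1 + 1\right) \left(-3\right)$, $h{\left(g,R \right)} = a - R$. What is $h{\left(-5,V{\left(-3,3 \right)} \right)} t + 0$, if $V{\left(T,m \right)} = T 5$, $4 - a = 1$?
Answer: $-54$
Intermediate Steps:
$a = 3$ ($a = 4 - 1 = 3$)
$V{\left(T,m \right)} = 5 T$
$h{\left(g,R \right)} = 3 - R$
$t = -3$ ($t = -3 + \left(-1 + 1\right) \left(-3\right) = -3 + 0 \left(-3\right) = -3 + 0 = -3$)
$h{\left(-5,V{\left(-3,3 \right)} \right)} t + 0 = \left(3 - 5 \left(-3\right)\right) \left(-3\right) + 0 = \left(3 - -15\right) \left(-3\right) + 0 = \left(3 + 15\right) \left(-3\right) + 0 = 18 \left(-3\right) + 0 = -54 + 0 = -54$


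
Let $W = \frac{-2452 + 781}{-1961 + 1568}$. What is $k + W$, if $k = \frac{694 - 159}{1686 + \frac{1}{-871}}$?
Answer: $\frac{175800264}{38474831} \approx 4.5692$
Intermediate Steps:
$k = \frac{93197}{293701}$ ($k = \frac{535}{1686 - \frac{1}{871}} = \frac{535}{\frac{1468505}{871}} = 535 \cdot \frac{871}{1468505} = \frac{93197}{293701} \approx 0.31732$)
$W = \frac{557}{131}$ ($W = - \frac{1671}{-393} = \left(-1671\right) \left(- \frac{1}{393}\right) = \frac{557}{131} \approx 4.2519$)
$k + W = \frac{93197}{293701} + \frac{557}{131} = \frac{175800264}{38474831}$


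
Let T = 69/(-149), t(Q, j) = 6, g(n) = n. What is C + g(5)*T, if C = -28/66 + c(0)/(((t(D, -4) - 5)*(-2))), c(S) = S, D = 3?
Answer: -13471/4917 ≈ -2.7397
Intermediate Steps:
T = -69/149 (T = 69*(-1/149) = -69/149 ≈ -0.46309)
C = -14/33 (C = -28/66 + 0/(((6 - 5)*(-2))) = -28*1/66 + 0/((1*(-2))) = -14/33 + 0/(-2) = -14/33 + 0*(-1/2) = -14/33 + 0 = -14/33 ≈ -0.42424)
C + g(5)*T = -14/33 + 5*(-69/149) = -14/33 - 345/149 = -13471/4917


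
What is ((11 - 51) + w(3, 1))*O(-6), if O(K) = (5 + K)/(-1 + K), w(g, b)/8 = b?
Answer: -32/7 ≈ -4.5714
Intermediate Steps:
w(g, b) = 8*b
O(K) = (5 + K)/(-1 + K)
((11 - 51) + w(3, 1))*O(-6) = ((11 - 51) + 8*1)*((5 - 6)/(-1 - 6)) = (-40 + 8)*(-1/(-7)) = -(-32)*(-1)/7 = -32*⅐ = -32/7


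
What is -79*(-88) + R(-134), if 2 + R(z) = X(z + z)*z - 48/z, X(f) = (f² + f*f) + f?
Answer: -1286799966/67 ≈ -1.9206e+7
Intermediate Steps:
X(f) = f + 2*f² (X(f) = (f² + f²) + f = 2*f² + f = f + 2*f²)
R(z) = -2 - 48/z + 2*z²*(1 + 4*z) (R(z) = -2 + (((z + z)*(1 + 2*(z + z)))*z - 48/z) = -2 + (((2*z)*(1 + 2*(2*z)))*z - 48/z) = -2 + (((2*z)*(1 + 4*z))*z - 48/z) = -2 + ((2*z*(1 + 4*z))*z - 48/z) = -2 + (2*z²*(1 + 4*z) - 48/z) = -2 + (-48/z + 2*z²*(1 + 4*z)) = -2 - 48/z + 2*z²*(1 + 4*z))
-79*(-88) + R(-134) = -79*(-88) + (-2 - 48/(-134) + 2*(-134)² + 8*(-134)³) = 6952 + (-2 - 48*(-1/134) + 2*17956 + 8*(-2406104)) = 6952 + (-2 + 24/67 + 35912 - 19248832) = 6952 - 1287265750/67 = -1286799966/67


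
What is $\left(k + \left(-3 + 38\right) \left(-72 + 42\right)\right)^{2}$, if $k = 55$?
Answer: $990025$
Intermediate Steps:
$\left(k + \left(-3 + 38\right) \left(-72 + 42\right)\right)^{2} = \left(55 + \left(-3 + 38\right) \left(-72 + 42\right)\right)^{2} = \left(55 + 35 \left(-30\right)\right)^{2} = \left(55 - 1050\right)^{2} = \left(-995\right)^{2} = 990025$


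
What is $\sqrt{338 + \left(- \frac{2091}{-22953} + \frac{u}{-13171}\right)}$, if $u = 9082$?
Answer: $\frac{\sqrt{3426265253062110263}}{100771321} \approx 18.368$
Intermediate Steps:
$\sqrt{338 + \left(- \frac{2091}{-22953} + \frac{u}{-13171}\right)} = \sqrt{338 + \left(- \frac{2091}{-22953} + \frac{9082}{-13171}\right)} = \sqrt{338 + \left(\left(-2091\right) \left(- \frac{1}{22953}\right) + 9082 \left(- \frac{1}{13171}\right)\right)} = \sqrt{338 + \left(\frac{697}{7651} - \frac{9082}{13171}\right)} = \sqrt{338 - \frac{60306195}{100771321}} = \sqrt{\frac{34000400303}{100771321}} = \frac{\sqrt{3426265253062110263}}{100771321}$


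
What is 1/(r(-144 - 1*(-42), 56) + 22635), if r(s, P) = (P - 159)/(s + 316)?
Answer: 214/4843787 ≈ 4.4180e-5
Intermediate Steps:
r(s, P) = (-159 + P)/(316 + s)
1/(r(-144 - 1*(-42), 56) + 22635) = 1/((-159 + 56)/(316 + (-144 - 1*(-42))) + 22635) = 1/(-103/(316 + (-144 + 42)) + 22635) = 1/(-103/(316 - 102) + 22635) = 1/(-103/214 + 22635) = 1/(4843787/214) = 214/4843787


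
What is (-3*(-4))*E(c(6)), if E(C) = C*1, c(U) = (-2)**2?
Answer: 48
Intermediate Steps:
c(U) = 4
E(C) = C
(-3*(-4))*E(c(6)) = -3*(-4)*4 = 12*4 = 48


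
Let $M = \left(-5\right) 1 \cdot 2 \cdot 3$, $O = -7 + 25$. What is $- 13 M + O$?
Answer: $408$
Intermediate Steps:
$O = 18$
$M = -30$ ($M = \left(-5\right) 2 \cdot 3 = \left(-10\right) 3 = -30$)
$- 13 M + O = \left(-13\right) \left(-30\right) + 18 = 390 + 18 = 408$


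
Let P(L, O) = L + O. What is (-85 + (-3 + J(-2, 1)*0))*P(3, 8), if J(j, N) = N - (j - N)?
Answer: -968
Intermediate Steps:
J(j, N) = -j + 2*N (J(j, N) = N + (N - j) = -j + 2*N)
(-85 + (-3 + J(-2, 1)*0))*P(3, 8) = (-85 + (-3 + (-1*(-2) + 2*1)*0))*(3 + 8) = (-85 + (-3 + (2 + 2)*0))*11 = (-85 + (-3 + 4*0))*11 = (-85 + (-3 + 0))*11 = (-85 - 3)*11 = -88*11 = -968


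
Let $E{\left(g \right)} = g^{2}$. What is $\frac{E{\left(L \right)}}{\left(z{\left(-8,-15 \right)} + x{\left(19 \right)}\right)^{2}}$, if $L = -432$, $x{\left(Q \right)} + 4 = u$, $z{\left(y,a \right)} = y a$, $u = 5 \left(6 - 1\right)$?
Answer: $\frac{20736}{2209} \approx 9.3871$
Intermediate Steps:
$u = 25$ ($u = 5 \cdot 5 = 25$)
$z{\left(y,a \right)} = a y$
$x{\left(Q \right)} = 21$ ($x{\left(Q \right)} = -4 + 25 = 21$)
$\frac{E{\left(L \right)}}{\left(z{\left(-8,-15 \right)} + x{\left(19 \right)}\right)^{2}} = \frac{\left(-432\right)^{2}}{\left(\left(-15\right) \left(-8\right) + 21\right)^{2}} = \frac{186624}{\left(120 + 21\right)^{2}} = \frac{186624}{141^{2}} = \frac{186624}{19881} = 186624 \cdot \frac{1}{19881} = \frac{20736}{2209}$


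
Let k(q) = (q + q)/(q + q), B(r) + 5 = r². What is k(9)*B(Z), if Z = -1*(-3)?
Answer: 4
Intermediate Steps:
Z = 3
B(r) = -5 + r²
k(q) = 1 (k(q) = (2*q)/((2*q)) = (2*q)*(1/(2*q)) = 1)
k(9)*B(Z) = 1*(-5 + 3²) = 1*(-5 + 9) = 1*4 = 4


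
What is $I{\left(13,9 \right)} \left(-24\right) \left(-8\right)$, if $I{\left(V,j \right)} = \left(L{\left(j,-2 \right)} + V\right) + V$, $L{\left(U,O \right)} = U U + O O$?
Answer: $21312$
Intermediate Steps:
$L{\left(U,O \right)} = O^{2} + U^{2}$ ($L{\left(U,O \right)} = U^{2} + O^{2} = O^{2} + U^{2}$)
$I{\left(V,j \right)} = 4 + j^{2} + 2 V$ ($I{\left(V,j \right)} = \left(\left(\left(-2\right)^{2} + j^{2}\right) + V\right) + V = \left(\left(4 + j^{2}\right) + V\right) + V = \left(4 + V + j^{2}\right) + V = 4 + j^{2} + 2 V$)
$I{\left(13,9 \right)} \left(-24\right) \left(-8\right) = \left(4 + 9^{2} + 2 \cdot 13\right) \left(-24\right) \left(-8\right) = \left(4 + 81 + 26\right) \left(-24\right) \left(-8\right) = 111 \left(-24\right) \left(-8\right) = \left(-2664\right) \left(-8\right) = 21312$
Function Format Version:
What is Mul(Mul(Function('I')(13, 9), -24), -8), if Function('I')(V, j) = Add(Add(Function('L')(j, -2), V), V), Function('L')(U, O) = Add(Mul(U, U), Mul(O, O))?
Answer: 21312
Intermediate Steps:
Function('L')(U, O) = Add(Pow(O, 2), Pow(U, 2)) (Function('L')(U, O) = Add(Pow(U, 2), Pow(O, 2)) = Add(Pow(O, 2), Pow(U, 2)))
Function('I')(V, j) = Add(4, Pow(j, 2), Mul(2, V)) (Function('I')(V, j) = Add(Add(Add(Pow(-2, 2), Pow(j, 2)), V), V) = Add(Add(Add(4, Pow(j, 2)), V), V) = Add(Add(4, V, Pow(j, 2)), V) = Add(4, Pow(j, 2), Mul(2, V)))
Mul(Mul(Function('I')(13, 9), -24), -8) = Mul(Mul(Add(4, Pow(9, 2), Mul(2, 13)), -24), -8) = Mul(Mul(Add(4, 81, 26), -24), -8) = Mul(Mul(111, -24), -8) = Mul(-2664, -8) = 21312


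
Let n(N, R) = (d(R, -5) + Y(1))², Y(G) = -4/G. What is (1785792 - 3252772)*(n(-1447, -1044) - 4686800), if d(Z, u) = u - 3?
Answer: 6875230618880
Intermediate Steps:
d(Z, u) = -3 + u
n(N, R) = 144 (n(N, R) = ((-3 - 5) - 4/1)² = (-8 - 4*1)² = (-8 - 4)² = (-12)² = 144)
(1785792 - 3252772)*(n(-1447, -1044) - 4686800) = (1785792 - 3252772)*(144 - 4686800) = -1466980*(-4686656) = 6875230618880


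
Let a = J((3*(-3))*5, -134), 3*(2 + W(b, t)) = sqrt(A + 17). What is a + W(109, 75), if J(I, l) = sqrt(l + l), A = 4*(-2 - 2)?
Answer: -5/3 + 2*I*sqrt(67) ≈ -1.6667 + 16.371*I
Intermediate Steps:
A = -16 (A = 4*(-4) = -16)
J(I, l) = sqrt(2)*sqrt(l) (J(I, l) = sqrt(2*l) = sqrt(2)*sqrt(l))
W(b, t) = -5/3 (W(b, t) = -2 + sqrt(-16 + 17)/3 = -2 + sqrt(1)/3 = -2 + (1/3)*1 = -2 + 1/3 = -5/3)
a = 2*I*sqrt(67) (a = sqrt(2)*sqrt(-134) = sqrt(2)*(I*sqrt(134)) = 2*I*sqrt(67) ≈ 16.371*I)
a + W(109, 75) = 2*I*sqrt(67) - 5/3 = -5/3 + 2*I*sqrt(67)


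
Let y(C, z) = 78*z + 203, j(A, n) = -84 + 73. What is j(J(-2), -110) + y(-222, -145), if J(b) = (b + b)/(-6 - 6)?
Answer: -11118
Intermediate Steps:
J(b) = -b/6 (J(b) = (2*b)/(-12) = (2*b)*(-1/12) = -b/6)
j(A, n) = -11
y(C, z) = 203 + 78*z
j(J(-2), -110) + y(-222, -145) = -11 + (203 + 78*(-145)) = -11 + (203 - 11310) = -11 - 11107 = -11118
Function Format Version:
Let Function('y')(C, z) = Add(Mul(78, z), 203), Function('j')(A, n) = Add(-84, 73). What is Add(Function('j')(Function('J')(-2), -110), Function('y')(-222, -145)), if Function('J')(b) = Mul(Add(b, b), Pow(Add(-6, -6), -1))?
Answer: -11118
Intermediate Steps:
Function('J')(b) = Mul(Rational(-1, 6), b) (Function('J')(b) = Mul(Mul(2, b), Pow(-12, -1)) = Mul(Mul(2, b), Rational(-1, 12)) = Mul(Rational(-1, 6), b))
Function('j')(A, n) = -11
Function('y')(C, z) = Add(203, Mul(78, z))
Add(Function('j')(Function('J')(-2), -110), Function('y')(-222, -145)) = Add(-11, Add(203, Mul(78, -145))) = Add(-11, Add(203, -11310)) = Add(-11, -11107) = -11118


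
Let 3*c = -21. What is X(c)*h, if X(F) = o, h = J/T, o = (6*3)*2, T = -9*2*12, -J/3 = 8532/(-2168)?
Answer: -2133/1084 ≈ -1.9677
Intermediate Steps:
c = -7 (c = (⅓)*(-21) = -7)
J = 6399/542 (J = -25596/(-2168) = -25596*(-1)/2168 = -3*(-2133/542) = 6399/542 ≈ 11.806)
T = -216 (T = -18*12 = -216)
o = 36 (o = 18*2 = 36)
h = -237/4336 (h = (6399/542)/(-216) = (6399/542)*(-1/216) = -237/4336 ≈ -0.054659)
X(F) = 36
X(c)*h = 36*(-237/4336) = -2133/1084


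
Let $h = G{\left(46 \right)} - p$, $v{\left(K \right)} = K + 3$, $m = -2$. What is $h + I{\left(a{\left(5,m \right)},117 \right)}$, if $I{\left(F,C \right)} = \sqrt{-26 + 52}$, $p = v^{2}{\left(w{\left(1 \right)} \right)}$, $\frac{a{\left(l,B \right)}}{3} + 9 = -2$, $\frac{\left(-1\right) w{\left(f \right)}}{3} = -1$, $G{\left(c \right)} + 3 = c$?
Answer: $7 + \sqrt{26} \approx 12.099$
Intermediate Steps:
$G{\left(c \right)} = -3 + c$
$w{\left(f \right)} = 3$ ($w{\left(f \right)} = \left(-3\right) \left(-1\right) = 3$)
$a{\left(l,B \right)} = -33$ ($a{\left(l,B \right)} = -27 + 3 \left(-2\right) = -27 - 6 = -33$)
$v{\left(K \right)} = 3 + K$
$p = 36$ ($p = \left(3 + 3\right)^{2} = 6^{2} = 36$)
$I{\left(F,C \right)} = \sqrt{26}$
$h = 7$ ($h = \left(-3 + 46\right) - 36 = 43 - 36 = 7$)
$h + I{\left(a{\left(5,m \right)},117 \right)} = 7 + \sqrt{26}$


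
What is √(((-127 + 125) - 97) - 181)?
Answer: 2*I*√70 ≈ 16.733*I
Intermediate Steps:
√(((-127 + 125) - 97) - 181) = √((-2 - 97) - 181) = √(-99 - 181) = √(-280) = 2*I*√70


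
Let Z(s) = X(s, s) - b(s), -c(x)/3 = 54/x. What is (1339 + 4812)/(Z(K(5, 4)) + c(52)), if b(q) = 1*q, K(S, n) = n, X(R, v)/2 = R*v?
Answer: 159926/647 ≈ 247.18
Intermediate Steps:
c(x) = -162/x
X(R, v) = 2*R*v (X(R, v) = 2*(R*v) = 2*R*v)
b(q) = q
Z(s) = -s + 2*s**2 (Z(s) = 2*s*s - s = 2*s**2 - s = -s + 2*s**2)
(1339 + 4812)/(Z(K(5, 4)) + c(52)) = (1339 + 4812)/(4*(-1 + 2*4) - 162/52) = 6151/(4*(-1 + 8) - 162*1/52) = 6151/(4*7 - 81/26) = 6151/(28 - 81/26) = 6151/(647/26) = 6151*(26/647) = 159926/647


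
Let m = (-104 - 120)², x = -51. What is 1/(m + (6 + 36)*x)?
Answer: 1/48034 ≈ 2.0819e-5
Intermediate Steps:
m = 50176 (m = (-224)² = 50176)
1/(m + (6 + 36)*x) = 1/(50176 + (6 + 36)*(-51)) = 1/(50176 + 42*(-51)) = 1/(50176 - 2142) = 1/48034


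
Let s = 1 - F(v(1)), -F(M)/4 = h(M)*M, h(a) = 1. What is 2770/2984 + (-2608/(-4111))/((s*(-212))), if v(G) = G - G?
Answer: 300795171/325081436 ≈ 0.92529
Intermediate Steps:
v(G) = 0
F(M) = -4*M
s = 1 (s = 1 - (-4)*0 = 1 - 1*0 = 1 + 0 = 1)
2770/2984 + (-2608/(-4111))/((s*(-212))) = 2770/2984 + (-2608/(-4111))/((1*(-212))) = 2770*(1/2984) - 2608*(-1/4111)/(-212) = 1385/1492 + (2608/4111)*(-1/212) = 1385/1492 - 652/217883 = 300795171/325081436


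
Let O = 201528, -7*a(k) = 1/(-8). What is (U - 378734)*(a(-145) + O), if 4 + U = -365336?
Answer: -4198649234053/28 ≈ -1.4995e+11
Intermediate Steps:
a(k) = 1/56 (a(k) = -⅐/(-8) = -⅐*(-⅛) = 1/56)
U = -365340 (U = -4 - 365336 = -365340)
(U - 378734)*(a(-145) + O) = (-365340 - 378734)*(1/56 + 201528) = -744074*11285569/56 = -4198649234053/28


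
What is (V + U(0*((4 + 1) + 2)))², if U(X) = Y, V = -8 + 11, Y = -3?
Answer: 0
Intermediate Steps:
V = 3
U(X) = -3
(V + U(0*((4 + 1) + 2)))² = (3 - 3)² = 0² = 0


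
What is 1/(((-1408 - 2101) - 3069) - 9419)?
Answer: -1/15997 ≈ -6.2512e-5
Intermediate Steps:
1/(((-1408 - 2101) - 3069) - 9419) = 1/((-3509 - 3069) - 9419) = 1/(-6578 - 9419) = 1/(-15997) = -1/15997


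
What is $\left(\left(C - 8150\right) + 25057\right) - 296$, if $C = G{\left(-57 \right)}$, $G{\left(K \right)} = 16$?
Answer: $16627$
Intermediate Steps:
$C = 16$
$\left(\left(C - 8150\right) + 25057\right) - 296 = \left(\left(16 - 8150\right) + 25057\right) - 296 = \left(-8134 + 25057\right) - 296 = 16923 - 296 = 16627$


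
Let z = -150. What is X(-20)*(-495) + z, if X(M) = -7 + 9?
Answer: -1140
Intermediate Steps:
X(M) = 2
X(-20)*(-495) + z = 2*(-495) - 150 = -990 - 150 = -1140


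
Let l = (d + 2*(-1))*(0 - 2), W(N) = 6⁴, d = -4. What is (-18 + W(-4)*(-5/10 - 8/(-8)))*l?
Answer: 7560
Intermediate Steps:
W(N) = 1296
l = 12 (l = (-4 + 2*(-1))*(0 - 2) = (-4 - 2)*(-2) = -6*(-2) = 12)
(-18 + W(-4)*(-5/10 - 8/(-8)))*l = (-18 + 1296*(-5/10 - 8/(-8)))*12 = (-18 + 1296*(-5*⅒ - 8*(-⅛)))*12 = (-18 + 1296*(-½ + 1))*12 = (-18 + 1296*(½))*12 = (-18 + 648)*12 = 630*12 = 7560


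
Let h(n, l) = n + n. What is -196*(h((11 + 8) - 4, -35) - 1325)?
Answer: 253820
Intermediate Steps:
h(n, l) = 2*n
-196*(h((11 + 8) - 4, -35) - 1325) = -196*(2*((11 + 8) - 4) - 1325) = -196*(2*(19 - 4) - 1325) = -196*(2*15 - 1325) = -196*(30 - 1325) = -196*(-1295) = 253820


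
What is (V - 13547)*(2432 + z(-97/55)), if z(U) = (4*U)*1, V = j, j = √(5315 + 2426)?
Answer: -1806790484/55 + 133372*√7741/55 ≈ -3.2637e+7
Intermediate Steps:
j = √7741 ≈ 87.983
V = √7741 ≈ 87.983
z(U) = 4*U
(V - 13547)*(2432 + z(-97/55)) = (√7741 - 13547)*(2432 + 4*(-97/55)) = (-13547 + √7741)*(2432 + 4*(-97*1/55)) = (-13547 + √7741)*(2432 + 4*(-97/55)) = (-13547 + √7741)*(2432 - 388/55) = (-13547 + √7741)*(133372/55) = -1806790484/55 + 133372*√7741/55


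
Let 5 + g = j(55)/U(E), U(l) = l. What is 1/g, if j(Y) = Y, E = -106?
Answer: -106/585 ≈ -0.18120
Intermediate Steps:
g = -585/106 (g = -5 + 55/(-106) = -5 + 55*(-1/106) = -5 - 55/106 = -585/106 ≈ -5.5189)
1/g = 1/(-585/106) = -106/585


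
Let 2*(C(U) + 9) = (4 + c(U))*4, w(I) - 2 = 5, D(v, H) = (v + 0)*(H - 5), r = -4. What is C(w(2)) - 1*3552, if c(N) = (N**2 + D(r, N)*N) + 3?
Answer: -3561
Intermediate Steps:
D(v, H) = v*(-5 + H)
c(N) = 3 + N**2 + N*(20 - 4*N) (c(N) = (N**2 + (-4*(-5 + N))*N) + 3 = (N**2 + (20 - 4*N)*N) + 3 = (N**2 + N*(20 - 4*N)) + 3 = 3 + N**2 + N*(20 - 4*N))
w(I) = 7 (w(I) = 2 + 5 = 7)
C(U) = 5 - 6*U**2 + 40*U (C(U) = -9 + ((4 + (3 - 3*U**2 + 20*U))*4)/2 = -9 + ((7 - 3*U**2 + 20*U)*4)/2 = -9 + (28 - 12*U**2 + 80*U)/2 = -9 + (14 - 6*U**2 + 40*U) = 5 - 6*U**2 + 40*U)
C(w(2)) - 1*3552 = (5 - 6*7**2 + 40*7) - 1*3552 = (5 - 6*49 + 280) - 3552 = (5 - 294 + 280) - 3552 = -9 - 3552 = -3561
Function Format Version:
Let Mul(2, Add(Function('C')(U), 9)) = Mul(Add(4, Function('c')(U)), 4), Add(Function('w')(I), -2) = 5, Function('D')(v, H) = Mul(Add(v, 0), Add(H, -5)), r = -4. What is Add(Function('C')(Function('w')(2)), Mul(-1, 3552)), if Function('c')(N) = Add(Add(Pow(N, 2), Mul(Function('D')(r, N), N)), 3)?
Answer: -3561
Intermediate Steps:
Function('D')(v, H) = Mul(v, Add(-5, H))
Function('c')(N) = Add(3, Pow(N, 2), Mul(N, Add(20, Mul(-4, N)))) (Function('c')(N) = Add(Add(Pow(N, 2), Mul(Mul(-4, Add(-5, N)), N)), 3) = Add(Add(Pow(N, 2), Mul(Add(20, Mul(-4, N)), N)), 3) = Add(Add(Pow(N, 2), Mul(N, Add(20, Mul(-4, N)))), 3) = Add(3, Pow(N, 2), Mul(N, Add(20, Mul(-4, N)))))
Function('w')(I) = 7 (Function('w')(I) = Add(2, 5) = 7)
Function('C')(U) = Add(5, Mul(-6, Pow(U, 2)), Mul(40, U)) (Function('C')(U) = Add(-9, Mul(Rational(1, 2), Mul(Add(4, Add(3, Mul(-3, Pow(U, 2)), Mul(20, U))), 4))) = Add(-9, Mul(Rational(1, 2), Mul(Add(7, Mul(-3, Pow(U, 2)), Mul(20, U)), 4))) = Add(-9, Mul(Rational(1, 2), Add(28, Mul(-12, Pow(U, 2)), Mul(80, U)))) = Add(-9, Add(14, Mul(-6, Pow(U, 2)), Mul(40, U))) = Add(5, Mul(-6, Pow(U, 2)), Mul(40, U)))
Add(Function('C')(Function('w')(2)), Mul(-1, 3552)) = Add(Add(5, Mul(-6, Pow(7, 2)), Mul(40, 7)), Mul(-1, 3552)) = Add(Add(5, Mul(-6, 49), 280), -3552) = Add(Add(5, -294, 280), -3552) = Add(-9, -3552) = -3561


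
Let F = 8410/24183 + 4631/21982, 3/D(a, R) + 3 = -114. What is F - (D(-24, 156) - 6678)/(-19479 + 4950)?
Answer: 3931966325/39795980094 ≈ 0.098803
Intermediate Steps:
D(a, R) = -1/39 (D(a, R) = 3/(-3 - 114) = 3/(-117) = 3*(-1/117) = -1/39)
F = 296860093/531590706 (F = 8410*(1/24183) + 4631*(1/21982) = 8410/24183 + 4631/21982 = 296860093/531590706 ≈ 0.55844)
F - (D(-24, 156) - 6678)/(-19479 + 4950) = 296860093/531590706 - (-1/39 - 6678)/(-19479 + 4950) = 296860093/531590706 - (-260443)/(39*(-14529)) = 296860093/531590706 - (-260443)*(-1)/(39*14529) = 296860093/531590706 - 1*260443/566631 = 296860093/531590706 - 260443/566631 = 3931966325/39795980094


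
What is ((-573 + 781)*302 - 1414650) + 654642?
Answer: -697192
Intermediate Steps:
((-573 + 781)*302 - 1414650) + 654642 = (208*302 - 1414650) + 654642 = (62816 - 1414650) + 654642 = -1351834 + 654642 = -697192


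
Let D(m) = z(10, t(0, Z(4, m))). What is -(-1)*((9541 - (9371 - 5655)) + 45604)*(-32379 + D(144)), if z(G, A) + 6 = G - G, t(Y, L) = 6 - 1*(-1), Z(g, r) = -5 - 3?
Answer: -1665528165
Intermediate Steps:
Z(g, r) = -8
t(Y, L) = 7 (t(Y, L) = 6 + 1 = 7)
z(G, A) = -6 (z(G, A) = -6 + (G - G) = -6 + 0 = -6)
D(m) = -6
-(-1)*((9541 - (9371 - 5655)) + 45604)*(-32379 + D(144)) = -(-1)*((9541 - (9371 - 5655)) + 45604)*(-32379 - 6) = -(-1)*((9541 - 1*3716) + 45604)*(-32385) = -(-1)*((9541 - 3716) + 45604)*(-32385) = -(-1)*(5825 + 45604)*(-32385) = -(-1)*51429*(-32385) = -(-1)*(-1665528165) = -1*1665528165 = -1665528165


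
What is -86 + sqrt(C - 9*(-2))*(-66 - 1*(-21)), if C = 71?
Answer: -86 - 45*sqrt(89) ≈ -510.53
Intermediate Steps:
-86 + sqrt(C - 9*(-2))*(-66 - 1*(-21)) = -86 + sqrt(71 - 9*(-2))*(-66 - 1*(-21)) = -86 + sqrt(71 + 18)*(-66 + 21) = -86 + sqrt(89)*(-45) = -86 - 45*sqrt(89)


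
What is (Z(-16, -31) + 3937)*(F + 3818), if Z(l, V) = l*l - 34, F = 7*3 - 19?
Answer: 15887380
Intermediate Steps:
F = 2 (F = 21 - 19 = 2)
Z(l, V) = -34 + l**2 (Z(l, V) = l**2 - 34 = -34 + l**2)
(Z(-16, -31) + 3937)*(F + 3818) = ((-34 + (-16)**2) + 3937)*(2 + 3818) = ((-34 + 256) + 3937)*3820 = (222 + 3937)*3820 = 4159*3820 = 15887380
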